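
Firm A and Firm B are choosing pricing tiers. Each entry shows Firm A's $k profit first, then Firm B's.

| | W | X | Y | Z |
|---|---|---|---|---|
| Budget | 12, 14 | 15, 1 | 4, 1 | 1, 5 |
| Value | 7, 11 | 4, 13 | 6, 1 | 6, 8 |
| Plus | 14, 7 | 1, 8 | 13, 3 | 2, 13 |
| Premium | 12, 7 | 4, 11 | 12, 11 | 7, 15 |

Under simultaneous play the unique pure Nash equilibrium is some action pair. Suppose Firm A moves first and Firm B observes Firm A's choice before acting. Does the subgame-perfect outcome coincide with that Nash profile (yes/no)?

no

Backward induction with Firm A moving first.
- Budget: Firm B compares 14, 1, 1, 5 and picks W; Firm A would get 12.
- Value: Firm B compares 11, 13, 1, 8 and picks X; Firm A would get 4.
- Plus: Firm B compares 7, 8, 3, 13 and picks Z; Firm A would get 2.
- Premium: Firm B compares 7, 11, 11, 15 and picks Z; Firm A would get 7.
Among 12, 4, 2, 7, the best is 12 at Budget. Subgame-perfect outcome: (Budget, W) with payoffs (12, 14).
For the simultaneous game, intersect best replies.
Firm A's best replies: W→Plus; X→Budget; Y→Plus; Z→Premium.
Firm B's best replies: Budget→W; Value→X; Plus→Z; Premium→Z.
The unique mutual best reply is (Premium, Z), giving (7, 15).
Sequential outcome (Budget, W) differs from the Nash profile (Premium, Z).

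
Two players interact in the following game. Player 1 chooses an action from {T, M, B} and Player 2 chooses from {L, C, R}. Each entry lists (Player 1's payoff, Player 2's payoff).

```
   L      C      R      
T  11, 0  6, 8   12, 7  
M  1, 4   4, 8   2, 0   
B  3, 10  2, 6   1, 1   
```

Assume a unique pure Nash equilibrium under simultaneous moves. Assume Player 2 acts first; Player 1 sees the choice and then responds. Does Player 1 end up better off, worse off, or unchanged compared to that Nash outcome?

Backward induction with Player 2 moving first.
- L: BR = T, leader payoff 0.
- C: BR = T, leader payoff 8.
- R: BR = T, leader payoff 7.
Among 0, 8, 7, the best is 8 at C. Subgame-perfect outcome: (T, C) with payoffs (6, 8).
Under simultaneous play:
Player 1's best replies: L→T; C→T; R→T.
Player 2's best replies: T→C; M→C; B→L.
Only (T, C) has each player best-responding; Nash payoffs (6, 8).
Player 1 earns 6 sequentially versus 6 at the Nash outcome: unchanged.

unchanged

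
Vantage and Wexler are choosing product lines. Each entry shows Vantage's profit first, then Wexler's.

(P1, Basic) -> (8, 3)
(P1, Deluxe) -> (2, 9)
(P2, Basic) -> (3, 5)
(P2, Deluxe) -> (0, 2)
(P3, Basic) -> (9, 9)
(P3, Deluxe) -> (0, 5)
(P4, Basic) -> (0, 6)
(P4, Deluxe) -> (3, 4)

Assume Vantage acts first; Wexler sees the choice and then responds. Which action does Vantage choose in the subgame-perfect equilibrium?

P3

Wexler best-responds to each possible Vantage move:
- P1: Wexler compares 3, 9 and picks Deluxe; Vantage would get 2.
- P2: Wexler compares 5, 2 and picks Basic; Vantage would get 3.
- P3: Wexler compares 9, 5 and picks Basic; Vantage would get 9.
- P4: Wexler compares 6, 4 and picks Basic; Vantage would get 0.
Among 2, 3, 9, 0, the best is 9 at P3. Subgame-perfect outcome: (P3, Basic) with payoffs (9, 9).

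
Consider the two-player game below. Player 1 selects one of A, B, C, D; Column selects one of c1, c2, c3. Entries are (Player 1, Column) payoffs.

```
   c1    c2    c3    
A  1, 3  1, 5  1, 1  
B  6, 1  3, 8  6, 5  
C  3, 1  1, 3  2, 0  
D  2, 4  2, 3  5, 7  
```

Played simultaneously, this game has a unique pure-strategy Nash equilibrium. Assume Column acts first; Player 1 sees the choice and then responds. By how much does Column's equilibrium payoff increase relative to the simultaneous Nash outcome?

0

Player 1 best-responds to each possible Column move:
- c1 → Player 1 plays B (best of 1, 6, 3, 2); Column gets 1.
- c2 → Player 1 plays B (best of 1, 3, 1, 2); Column gets 8.
- c3 → Player 1 plays B (best of 1, 6, 2, 5); Column gets 5.
Among 1, 8, 5, the best is 8 at c2. Subgame-perfect outcome: (B, c2) with payoffs (3, 8).
For the simultaneous game, intersect best replies.
Player 1's best replies: c1→B; c2→B; c3→B.
Column's best replies: A→c2; B→c2; C→c2; D→c3.
The unique mutual best reply is (B, c2), giving (3, 8).
Column's commitment gain: 8 − 8 = 0.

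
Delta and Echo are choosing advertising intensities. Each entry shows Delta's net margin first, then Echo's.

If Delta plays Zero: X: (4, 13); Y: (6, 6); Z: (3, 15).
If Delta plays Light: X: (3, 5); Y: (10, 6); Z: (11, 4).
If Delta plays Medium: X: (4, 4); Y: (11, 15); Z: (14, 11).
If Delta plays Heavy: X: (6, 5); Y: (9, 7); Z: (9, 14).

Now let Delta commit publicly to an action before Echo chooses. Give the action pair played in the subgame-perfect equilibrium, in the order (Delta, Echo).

Solve by backward induction (Delta leads).
- Zero: Echo compares 13, 6, 15 and picks Z; Delta would get 3.
- Light: Echo compares 5, 6, 4 and picks Y; Delta would get 10.
- Medium: Echo compares 4, 15, 11 and picks Y; Delta would get 11.
- Heavy: Echo compares 5, 7, 14 and picks Z; Delta would get 9.
Delta's induced payoffs are 3, 10, 11, 9, so Delta commits to Medium. Subgame-perfect outcome: (Medium, Y) with payoffs (11, 15).

(Medium, Y)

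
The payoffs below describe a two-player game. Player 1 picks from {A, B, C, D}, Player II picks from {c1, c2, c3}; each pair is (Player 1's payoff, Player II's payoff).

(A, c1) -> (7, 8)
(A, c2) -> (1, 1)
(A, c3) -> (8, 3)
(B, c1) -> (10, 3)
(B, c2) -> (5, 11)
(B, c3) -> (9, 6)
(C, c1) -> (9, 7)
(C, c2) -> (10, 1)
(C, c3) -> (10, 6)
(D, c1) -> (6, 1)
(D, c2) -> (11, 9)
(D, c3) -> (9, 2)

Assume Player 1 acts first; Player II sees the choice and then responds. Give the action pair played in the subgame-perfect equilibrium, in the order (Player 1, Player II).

(D, c2)

Backward induction with Player 1 moving first.
- A: Player II compares 8, 1, 3 and picks c1; Player 1 would get 7.
- B: Player II compares 3, 11, 6 and picks c2; Player 1 would get 5.
- C: Player II compares 7, 1, 6 and picks c1; Player 1 would get 9.
- D: Player II compares 1, 9, 2 and picks c2; Player 1 would get 11.
Among 7, 5, 9, 11, the best is 11 at D. Subgame-perfect outcome: (D, c2) with payoffs (11, 9).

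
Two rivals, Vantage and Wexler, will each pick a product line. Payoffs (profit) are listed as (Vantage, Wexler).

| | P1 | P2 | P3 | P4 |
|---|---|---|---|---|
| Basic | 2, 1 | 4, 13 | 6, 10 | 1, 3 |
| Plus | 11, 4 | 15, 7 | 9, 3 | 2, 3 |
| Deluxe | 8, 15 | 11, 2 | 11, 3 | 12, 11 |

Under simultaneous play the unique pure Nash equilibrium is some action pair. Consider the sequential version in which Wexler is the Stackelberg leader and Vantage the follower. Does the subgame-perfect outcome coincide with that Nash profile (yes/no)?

no

Solve by backward induction (Wexler leads).
- P1: Vantage compares 2, 11, 8 and picks Plus; Wexler would get 4.
- P2: Vantage compares 4, 15, 11 and picks Plus; Wexler would get 7.
- P3: Vantage compares 6, 9, 11 and picks Deluxe; Wexler would get 3.
- P4: Vantage compares 1, 2, 12 and picks Deluxe; Wexler would get 11.
Maximizing over 4, 7, 3, 11, Wexler chooses P4. Subgame-perfect outcome: (Deluxe, P4) with payoffs (12, 11).
For the simultaneous game, intersect best replies.
Vantage's best replies: P1→Plus; P2→Plus; P3→Deluxe; P4→Deluxe.
Wexler's best replies: Basic→P2; Plus→P2; Deluxe→P1.
Only (Plus, P2) has each player best-responding; Nash payoffs (15, 7).
Sequential outcome (Deluxe, P4) differs from the Nash profile (Plus, P2).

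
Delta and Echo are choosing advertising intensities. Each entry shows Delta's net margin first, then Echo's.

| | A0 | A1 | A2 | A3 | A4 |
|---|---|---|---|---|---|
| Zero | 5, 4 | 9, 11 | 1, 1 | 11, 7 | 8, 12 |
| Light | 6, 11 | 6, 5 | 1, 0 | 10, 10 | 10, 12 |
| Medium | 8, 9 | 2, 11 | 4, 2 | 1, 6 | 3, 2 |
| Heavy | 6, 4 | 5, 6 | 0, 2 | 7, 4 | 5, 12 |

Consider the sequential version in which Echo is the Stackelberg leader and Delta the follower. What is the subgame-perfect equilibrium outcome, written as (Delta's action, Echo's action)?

(Light, A4)

Backward induction with Echo moving first.
- A0 → Delta plays Medium (best of 5, 6, 8, 6); Echo gets 9.
- A1 → Delta plays Zero (best of 9, 6, 2, 5); Echo gets 11.
- A2 → Delta plays Medium (best of 1, 1, 4, 0); Echo gets 2.
- A3 → Delta plays Zero (best of 11, 10, 1, 7); Echo gets 7.
- A4 → Delta plays Light (best of 8, 10, 3, 5); Echo gets 12.
Echo's induced payoffs are 9, 11, 2, 7, 12, so Echo commits to A4. Subgame-perfect outcome: (Light, A4) with payoffs (10, 12).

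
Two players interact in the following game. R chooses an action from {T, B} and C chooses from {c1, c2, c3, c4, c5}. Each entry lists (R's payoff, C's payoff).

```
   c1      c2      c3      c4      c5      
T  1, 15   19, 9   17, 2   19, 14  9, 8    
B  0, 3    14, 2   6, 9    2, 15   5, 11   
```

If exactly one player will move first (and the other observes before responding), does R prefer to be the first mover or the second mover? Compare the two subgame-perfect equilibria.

If R leads: C's best replies are T→c1, B→c4; R's induced payoffs 1, 2; outcome (B, c4), payoffs (2, 15).
If C leads: R's best replies are c1→T, c2→T, c3→T, c4→T, c5→T; C's induced payoffs 15, 9, 2, 14, 8; outcome (T, c1), payoffs (1, 15).
R gets 2 moving first and 1 moving second, so R prefers to move first.

first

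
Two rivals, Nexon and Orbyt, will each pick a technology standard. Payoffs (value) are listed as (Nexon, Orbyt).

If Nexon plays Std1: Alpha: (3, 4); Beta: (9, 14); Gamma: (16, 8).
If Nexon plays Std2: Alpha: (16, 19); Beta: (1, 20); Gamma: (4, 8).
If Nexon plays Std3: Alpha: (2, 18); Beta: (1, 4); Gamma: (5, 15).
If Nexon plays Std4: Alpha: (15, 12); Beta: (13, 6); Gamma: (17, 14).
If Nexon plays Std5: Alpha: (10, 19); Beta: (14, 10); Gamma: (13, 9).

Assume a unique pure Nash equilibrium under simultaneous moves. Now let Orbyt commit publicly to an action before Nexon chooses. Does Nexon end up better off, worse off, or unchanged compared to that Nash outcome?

Backward induction with Orbyt moving first.
- Alpha → Nexon plays Std2 (best of 3, 16, 2, 15, 10); Orbyt gets 19.
- Beta → Nexon plays Std5 (best of 9, 1, 1, 13, 14); Orbyt gets 10.
- Gamma → Nexon plays Std4 (best of 16, 4, 5, 17, 13); Orbyt gets 14.
Orbyt's induced payoffs are 19, 10, 14, so Orbyt commits to Alpha. Subgame-perfect outcome: (Std2, Alpha) with payoffs (16, 19).
Now find the simultaneous Nash equilibrium.
Nexon's best replies: Alpha→Std2; Beta→Std5; Gamma→Std4.
Orbyt's best replies: Std1→Beta; Std2→Beta; Std3→Alpha; Std4→Gamma; Std5→Alpha.
Only (Std4, Gamma) has each player best-responding; Nash payoffs (17, 14).
Nexon earns 16 sequentially versus 17 at the Nash outcome: worse off.

worse off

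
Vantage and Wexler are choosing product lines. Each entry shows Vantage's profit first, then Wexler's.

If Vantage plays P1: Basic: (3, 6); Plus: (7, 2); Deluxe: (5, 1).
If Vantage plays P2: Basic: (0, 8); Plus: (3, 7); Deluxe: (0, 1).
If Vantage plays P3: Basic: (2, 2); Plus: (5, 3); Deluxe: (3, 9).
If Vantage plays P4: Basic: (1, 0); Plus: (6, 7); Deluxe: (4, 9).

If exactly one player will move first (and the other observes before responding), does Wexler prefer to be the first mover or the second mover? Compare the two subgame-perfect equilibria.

If Vantage leads: Wexler's best replies are P1→Basic, P2→Basic, P3→Deluxe, P4→Deluxe; Vantage's induced payoffs 3, 0, 3, 4; outcome (P4, Deluxe), payoffs (4, 9).
If Wexler leads: Vantage's best replies are Basic→P1, Plus→P1, Deluxe→P1; Wexler's induced payoffs 6, 2, 1; outcome (P1, Basic), payoffs (3, 6).
Wexler gets 6 moving first and 9 moving second, so Wexler prefers to move second.

second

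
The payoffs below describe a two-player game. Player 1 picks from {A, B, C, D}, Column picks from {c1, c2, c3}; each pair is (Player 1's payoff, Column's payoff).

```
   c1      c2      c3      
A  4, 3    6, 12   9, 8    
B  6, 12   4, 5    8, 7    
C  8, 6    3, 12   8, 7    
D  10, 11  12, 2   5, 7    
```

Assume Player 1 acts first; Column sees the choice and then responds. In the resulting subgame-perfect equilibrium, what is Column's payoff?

11

Column best-responds to each possible Player 1 move:
- A: BR = c2, leader payoff 6.
- B: BR = c1, leader payoff 6.
- C: BR = c2, leader payoff 3.
- D: BR = c1, leader payoff 10.
Player 1's induced payoffs are 6, 6, 3, 10, so Player 1 commits to D. Subgame-perfect outcome: (D, c1) with payoffs (10, 11).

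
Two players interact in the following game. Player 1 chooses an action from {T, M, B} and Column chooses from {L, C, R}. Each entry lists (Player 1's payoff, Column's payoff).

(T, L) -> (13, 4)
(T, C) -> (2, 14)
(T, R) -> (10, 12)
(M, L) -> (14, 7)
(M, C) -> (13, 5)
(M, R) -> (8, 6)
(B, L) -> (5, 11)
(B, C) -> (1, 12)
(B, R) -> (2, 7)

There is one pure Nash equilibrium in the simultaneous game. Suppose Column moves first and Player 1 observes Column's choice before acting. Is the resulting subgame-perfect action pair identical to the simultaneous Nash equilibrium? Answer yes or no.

Work backward from Player 1's decision.
- L: BR = M, leader payoff 7.
- C: BR = M, leader payoff 5.
- R: BR = T, leader payoff 12.
Among 7, 5, 12, the best is 12 at R. Subgame-perfect outcome: (T, R) with payoffs (10, 12).
Now find the simultaneous Nash equilibrium.
Player 1's best replies: L→M; C→M; R→T.
Column's best replies: T→C; M→L; B→C.
Only (M, L) has each player best-responding; Nash payoffs (14, 7).
Sequential outcome (T, R) differs from the Nash profile (M, L).

no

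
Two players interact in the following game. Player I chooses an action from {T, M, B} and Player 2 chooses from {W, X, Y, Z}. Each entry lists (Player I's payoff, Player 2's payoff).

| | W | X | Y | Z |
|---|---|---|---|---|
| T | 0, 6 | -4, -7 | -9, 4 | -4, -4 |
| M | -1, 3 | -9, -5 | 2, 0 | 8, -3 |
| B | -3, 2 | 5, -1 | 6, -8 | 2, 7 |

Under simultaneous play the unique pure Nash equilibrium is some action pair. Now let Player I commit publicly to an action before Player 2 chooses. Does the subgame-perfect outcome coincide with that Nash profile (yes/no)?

no

Backward induction with Player I moving first.
- T: BR = W, leader payoff 0.
- M: BR = W, leader payoff -1.
- B: BR = Z, leader payoff 2.
Among 0, -1, 2, the best is 2 at B. Subgame-perfect outcome: (B, Z) with payoffs (2, 7).
Now find the simultaneous Nash equilibrium.
Player I's best replies: W→T; X→B; Y→B; Z→M.
Player 2's best replies: T→W; M→W; B→Z.
The unique mutual best reply is (T, W), giving (0, 6).
Sequential outcome (B, Z) differs from the Nash profile (T, W).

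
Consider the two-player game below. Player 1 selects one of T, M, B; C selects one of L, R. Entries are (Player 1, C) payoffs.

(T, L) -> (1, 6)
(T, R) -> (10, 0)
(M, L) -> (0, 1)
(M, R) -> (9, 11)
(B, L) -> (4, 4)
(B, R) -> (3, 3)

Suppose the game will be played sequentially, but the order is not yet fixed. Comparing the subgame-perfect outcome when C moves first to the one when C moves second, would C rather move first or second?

second

If Player 1 leads: C's best replies are T→L, M→R, B→L; Player 1's induced payoffs 1, 9, 4; outcome (M, R), payoffs (9, 11).
If C leads: Player 1's best replies are L→B, R→T; C's induced payoffs 4, 0; outcome (B, L), payoffs (4, 4).
C gets 4 moving first and 11 moving second, so C prefers to move second.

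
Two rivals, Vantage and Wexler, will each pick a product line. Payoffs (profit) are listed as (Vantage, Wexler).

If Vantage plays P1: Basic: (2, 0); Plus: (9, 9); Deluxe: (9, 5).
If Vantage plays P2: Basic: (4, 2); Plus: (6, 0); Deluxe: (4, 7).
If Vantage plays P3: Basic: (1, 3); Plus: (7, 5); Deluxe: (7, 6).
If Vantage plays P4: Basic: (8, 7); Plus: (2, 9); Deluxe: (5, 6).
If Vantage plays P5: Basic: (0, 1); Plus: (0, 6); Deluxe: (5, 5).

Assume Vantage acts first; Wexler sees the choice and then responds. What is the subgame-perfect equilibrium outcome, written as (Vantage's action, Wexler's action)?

Backward induction with Vantage moving first.
- P1 → Wexler plays Plus (best of 0, 9, 5); Vantage gets 9.
- P2 → Wexler plays Deluxe (best of 2, 0, 7); Vantage gets 4.
- P3 → Wexler plays Deluxe (best of 3, 5, 6); Vantage gets 7.
- P4 → Wexler plays Plus (best of 7, 9, 6); Vantage gets 2.
- P5 → Wexler plays Plus (best of 1, 6, 5); Vantage gets 0.
Among 9, 4, 7, 2, 0, the best is 9 at P1. Subgame-perfect outcome: (P1, Plus) with payoffs (9, 9).

(P1, Plus)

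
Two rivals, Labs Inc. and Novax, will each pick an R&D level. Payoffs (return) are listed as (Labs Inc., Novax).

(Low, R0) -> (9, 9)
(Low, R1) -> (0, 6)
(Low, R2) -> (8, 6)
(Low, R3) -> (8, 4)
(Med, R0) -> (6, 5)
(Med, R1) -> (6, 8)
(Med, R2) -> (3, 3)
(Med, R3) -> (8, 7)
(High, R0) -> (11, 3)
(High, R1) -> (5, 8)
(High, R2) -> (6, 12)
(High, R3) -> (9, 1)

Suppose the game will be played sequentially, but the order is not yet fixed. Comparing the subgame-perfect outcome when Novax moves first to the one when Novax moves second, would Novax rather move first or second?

second

If Labs Inc. leads: Novax's best replies are Low→R0, Med→R1, High→R2; Labs Inc.'s induced payoffs 9, 6, 6; outcome (Low, R0), payoffs (9, 9).
If Novax leads: Labs Inc.'s best replies are R0→High, R1→Med, R2→Low, R3→High; Novax's induced payoffs 3, 8, 6, 1; outcome (Med, R1), payoffs (6, 8).
Novax gets 8 moving first and 9 moving second, so Novax prefers to move second.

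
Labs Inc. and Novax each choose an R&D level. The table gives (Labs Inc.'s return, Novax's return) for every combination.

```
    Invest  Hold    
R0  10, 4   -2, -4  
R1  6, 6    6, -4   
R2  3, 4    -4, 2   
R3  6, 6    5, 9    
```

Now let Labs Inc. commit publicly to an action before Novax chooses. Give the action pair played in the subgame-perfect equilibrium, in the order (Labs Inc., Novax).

(R0, Invest)

Novax best-responds to each possible Labs Inc. move:
- R0: Novax compares 4, -4 and picks Invest; Labs Inc. would get 10.
- R1: Novax compares 6, -4 and picks Invest; Labs Inc. would get 6.
- R2: Novax compares 4, 2 and picks Invest; Labs Inc. would get 3.
- R3: Novax compares 6, 9 and picks Hold; Labs Inc. would get 5.
Among 10, 6, 3, 5, the best is 10 at R0. Subgame-perfect outcome: (R0, Invest) with payoffs (10, 4).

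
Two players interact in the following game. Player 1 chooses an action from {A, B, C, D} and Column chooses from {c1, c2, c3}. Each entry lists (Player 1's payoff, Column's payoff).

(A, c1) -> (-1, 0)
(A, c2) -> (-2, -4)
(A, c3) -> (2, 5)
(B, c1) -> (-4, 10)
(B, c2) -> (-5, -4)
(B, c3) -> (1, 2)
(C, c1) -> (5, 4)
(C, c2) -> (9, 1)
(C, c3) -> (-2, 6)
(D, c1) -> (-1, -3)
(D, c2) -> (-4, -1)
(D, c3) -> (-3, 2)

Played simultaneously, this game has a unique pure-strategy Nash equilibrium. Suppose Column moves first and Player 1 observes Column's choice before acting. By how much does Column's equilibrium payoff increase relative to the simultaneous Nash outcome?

0

Player 1 best-responds to each possible Column move:
- c1: Player 1 compares -1, -4, 5, -1 and picks C; Column would get 4.
- c2: Player 1 compares -2, -5, 9, -4 and picks C; Column would get 1.
- c3: Player 1 compares 2, 1, -2, -3 and picks A; Column would get 5.
Column's induced payoffs are 4, 1, 5, so Column commits to c3. Subgame-perfect outcome: (A, c3) with payoffs (2, 5).
For the simultaneous game, intersect best replies.
Player 1's best replies: c1→C; c2→C; c3→A.
Column's best replies: A→c3; B→c1; C→c3; D→c3.
Only (A, c3) has each player best-responding; Nash payoffs (2, 5).
Column's commitment gain: 5 − 5 = 0.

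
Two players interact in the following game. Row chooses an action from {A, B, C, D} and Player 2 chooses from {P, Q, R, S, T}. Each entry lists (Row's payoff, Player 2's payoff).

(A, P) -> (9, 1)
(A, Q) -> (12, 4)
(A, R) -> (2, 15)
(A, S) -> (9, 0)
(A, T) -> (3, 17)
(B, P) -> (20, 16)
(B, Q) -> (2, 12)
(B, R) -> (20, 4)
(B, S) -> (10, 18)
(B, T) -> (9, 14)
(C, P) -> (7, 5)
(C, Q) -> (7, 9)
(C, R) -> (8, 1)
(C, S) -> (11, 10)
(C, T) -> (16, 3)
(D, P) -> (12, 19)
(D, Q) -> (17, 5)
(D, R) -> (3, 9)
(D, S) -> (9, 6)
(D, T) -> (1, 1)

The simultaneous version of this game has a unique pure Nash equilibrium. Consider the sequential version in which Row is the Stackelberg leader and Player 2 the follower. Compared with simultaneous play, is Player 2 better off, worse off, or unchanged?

better off

Backward induction with Row moving first.
- A: Player 2 compares 1, 4, 15, 0, 17 and picks T; Row would get 3.
- B: Player 2 compares 16, 12, 4, 18, 14 and picks S; Row would get 10.
- C: Player 2 compares 5, 9, 1, 10, 3 and picks S; Row would get 11.
- D: Player 2 compares 19, 5, 9, 6, 1 and picks P; Row would get 12.
Row's induced payoffs are 3, 10, 11, 12, so Row commits to D. Subgame-perfect outcome: (D, P) with payoffs (12, 19).
For the simultaneous game, intersect best replies.
Row's best replies: P→B; Q→D; R→B; S→C; T→C.
Player 2's best replies: A→T; B→S; C→S; D→P.
Only (C, S) has each player best-responding; Nash payoffs (11, 10).
Player 2 earns 19 sequentially versus 10 at the Nash outcome: better off.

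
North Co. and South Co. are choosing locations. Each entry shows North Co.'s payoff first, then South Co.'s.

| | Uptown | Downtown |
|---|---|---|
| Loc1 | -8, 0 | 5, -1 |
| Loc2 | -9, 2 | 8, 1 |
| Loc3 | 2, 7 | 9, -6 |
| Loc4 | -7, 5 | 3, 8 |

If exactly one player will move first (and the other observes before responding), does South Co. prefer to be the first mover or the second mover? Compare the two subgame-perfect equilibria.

second

If North Co. leads: South Co.'s best replies are Loc1→Uptown, Loc2→Uptown, Loc3→Uptown, Loc4→Downtown; North Co.'s induced payoffs -8, -9, 2, 3; outcome (Loc4, Downtown), payoffs (3, 8).
If South Co. leads: North Co.'s best replies are Uptown→Loc3, Downtown→Loc3; South Co.'s induced payoffs 7, -6; outcome (Loc3, Uptown), payoffs (2, 7).
South Co. gets 7 moving first and 8 moving second, so South Co. prefers to move second.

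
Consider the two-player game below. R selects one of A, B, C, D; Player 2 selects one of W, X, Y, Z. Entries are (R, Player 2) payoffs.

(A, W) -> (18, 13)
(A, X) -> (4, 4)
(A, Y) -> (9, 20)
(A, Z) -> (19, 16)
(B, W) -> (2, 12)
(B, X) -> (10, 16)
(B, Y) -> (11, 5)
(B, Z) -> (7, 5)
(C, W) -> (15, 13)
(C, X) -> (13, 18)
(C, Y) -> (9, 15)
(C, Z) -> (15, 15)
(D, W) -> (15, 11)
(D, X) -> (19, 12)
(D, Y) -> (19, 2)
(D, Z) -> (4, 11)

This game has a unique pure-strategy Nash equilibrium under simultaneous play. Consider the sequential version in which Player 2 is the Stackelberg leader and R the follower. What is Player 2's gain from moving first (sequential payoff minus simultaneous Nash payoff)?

Work backward from R's decision.
- W → R plays A (best of 18, 2, 15, 15); Player 2 gets 13.
- X → R plays D (best of 4, 10, 13, 19); Player 2 gets 12.
- Y → R plays D (best of 9, 11, 9, 19); Player 2 gets 2.
- Z → R plays A (best of 19, 7, 15, 4); Player 2 gets 16.
Player 2's induced payoffs are 13, 12, 2, 16, so Player 2 commits to Z. Subgame-perfect outcome: (A, Z) with payoffs (19, 16).
For the simultaneous game, intersect best replies.
R's best replies: W→A; X→D; Y→D; Z→A.
Player 2's best replies: A→Y; B→X; C→X; D→X.
The unique mutual best reply is (D, X), giving (19, 12).
Player 2's commitment gain: 16 − 12 = 4.

4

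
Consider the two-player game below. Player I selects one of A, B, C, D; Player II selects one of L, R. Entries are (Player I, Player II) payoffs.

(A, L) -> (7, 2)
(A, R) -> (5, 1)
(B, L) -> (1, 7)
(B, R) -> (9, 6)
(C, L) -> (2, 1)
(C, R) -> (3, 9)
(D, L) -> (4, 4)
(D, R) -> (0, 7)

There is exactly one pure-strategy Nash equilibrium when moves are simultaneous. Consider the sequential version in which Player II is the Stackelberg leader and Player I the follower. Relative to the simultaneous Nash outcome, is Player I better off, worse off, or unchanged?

Backward induction with Player II moving first.
- L: Player I compares 7, 1, 2, 4 and picks A; Player II would get 2.
- R: Player I compares 5, 9, 3, 0 and picks B; Player II would get 6.
Player II's induced payoffs are 2, 6, so Player II commits to R. Subgame-perfect outcome: (B, R) with payoffs (9, 6).
Now find the simultaneous Nash equilibrium.
Player I's best replies: L→A; R→B.
Player II's best replies: A→L; B→L; C→R; D→R.
Only (A, L) has each player best-responding; Nash payoffs (7, 2).
Player I earns 9 sequentially versus 7 at the Nash outcome: better off.

better off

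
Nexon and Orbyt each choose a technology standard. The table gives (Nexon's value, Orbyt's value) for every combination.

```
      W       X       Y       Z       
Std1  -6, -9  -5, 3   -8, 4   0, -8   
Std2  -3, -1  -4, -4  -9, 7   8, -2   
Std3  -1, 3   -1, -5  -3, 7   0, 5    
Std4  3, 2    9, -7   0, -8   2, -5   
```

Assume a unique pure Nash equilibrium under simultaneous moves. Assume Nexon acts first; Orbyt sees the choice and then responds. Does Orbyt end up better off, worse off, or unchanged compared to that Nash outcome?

Orbyt best-responds to each possible Nexon move:
- Std1: BR = Y, leader payoff -8.
- Std2: BR = Y, leader payoff -9.
- Std3: BR = Y, leader payoff -3.
- Std4: BR = W, leader payoff 3.
Nexon's induced payoffs are -8, -9, -3, 3, so Nexon commits to Std4. Subgame-perfect outcome: (Std4, W) with payoffs (3, 2).
Now find the simultaneous Nash equilibrium.
Nexon's best replies: W→Std4; X→Std4; Y→Std4; Z→Std2.
Orbyt's best replies: Std1→Y; Std2→Y; Std3→Y; Std4→W.
The unique mutual best reply is (Std4, W), giving (3, 2).
Orbyt earns 2 sequentially versus 2 at the Nash outcome: unchanged.

unchanged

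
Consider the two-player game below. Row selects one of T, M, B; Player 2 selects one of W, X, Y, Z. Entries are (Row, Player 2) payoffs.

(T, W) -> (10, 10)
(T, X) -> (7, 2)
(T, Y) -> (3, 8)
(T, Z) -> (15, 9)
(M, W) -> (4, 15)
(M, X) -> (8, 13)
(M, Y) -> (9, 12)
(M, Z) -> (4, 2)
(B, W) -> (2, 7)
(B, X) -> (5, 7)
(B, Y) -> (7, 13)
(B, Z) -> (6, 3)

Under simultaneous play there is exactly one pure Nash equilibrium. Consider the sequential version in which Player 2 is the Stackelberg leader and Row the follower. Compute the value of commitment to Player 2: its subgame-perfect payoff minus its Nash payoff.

3

Work backward from Row's decision.
- W: BR = T, leader payoff 10.
- X: BR = M, leader payoff 13.
- Y: BR = M, leader payoff 12.
- Z: BR = T, leader payoff 9.
Maximizing over 10, 13, 12, 9, Player 2 chooses X. Subgame-perfect outcome: (M, X) with payoffs (8, 13).
Now find the simultaneous Nash equilibrium.
Row's best replies: W→T; X→M; Y→M; Z→T.
Player 2's best replies: T→W; M→W; B→Y.
Only (T, W) has each player best-responding; Nash payoffs (10, 10).
Player 2's commitment gain: 13 − 10 = 3.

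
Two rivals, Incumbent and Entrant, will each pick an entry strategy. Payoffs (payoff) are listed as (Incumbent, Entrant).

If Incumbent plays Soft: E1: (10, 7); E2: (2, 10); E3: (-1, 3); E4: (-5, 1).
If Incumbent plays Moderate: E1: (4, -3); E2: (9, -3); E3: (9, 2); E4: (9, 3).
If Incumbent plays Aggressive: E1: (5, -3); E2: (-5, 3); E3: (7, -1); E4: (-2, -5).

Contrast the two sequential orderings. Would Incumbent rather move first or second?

If Incumbent leads: Entrant's best replies are Soft→E2, Moderate→E4, Aggressive→E2; Incumbent's induced payoffs 2, 9, -5; outcome (Moderate, E4), payoffs (9, 3).
If Entrant leads: Incumbent's best replies are E1→Soft, E2→Moderate, E3→Moderate, E4→Moderate; Entrant's induced payoffs 7, -3, 2, 3; outcome (Soft, E1), payoffs (10, 7).
Incumbent gets 9 moving first and 10 moving second, so Incumbent prefers to move second.

second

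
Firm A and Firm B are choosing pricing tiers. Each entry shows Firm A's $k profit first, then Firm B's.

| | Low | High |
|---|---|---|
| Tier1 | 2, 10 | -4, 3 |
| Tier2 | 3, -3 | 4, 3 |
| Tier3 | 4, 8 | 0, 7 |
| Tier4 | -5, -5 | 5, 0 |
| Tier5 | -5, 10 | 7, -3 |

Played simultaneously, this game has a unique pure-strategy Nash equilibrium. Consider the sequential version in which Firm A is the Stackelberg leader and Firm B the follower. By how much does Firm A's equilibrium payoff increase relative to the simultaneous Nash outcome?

1

Work backward from Firm B's decision.
- Tier1: BR = Low, leader payoff 2.
- Tier2: BR = High, leader payoff 4.
- Tier3: BR = Low, leader payoff 4.
- Tier4: BR = High, leader payoff 5.
- Tier5: BR = Low, leader payoff -5.
Firm A's induced payoffs are 2, 4, 4, 5, -5, so Firm A commits to Tier4. Subgame-perfect outcome: (Tier4, High) with payoffs (5, 0).
Under simultaneous play:
Firm A's best replies: Low→Tier3; High→Tier5.
Firm B's best replies: Tier1→Low; Tier2→High; Tier3→Low; Tier4→High; Tier5→Low.
The unique mutual best reply is (Tier3, Low), giving (4, 8).
Firm A's commitment gain: 5 − 4 = 1.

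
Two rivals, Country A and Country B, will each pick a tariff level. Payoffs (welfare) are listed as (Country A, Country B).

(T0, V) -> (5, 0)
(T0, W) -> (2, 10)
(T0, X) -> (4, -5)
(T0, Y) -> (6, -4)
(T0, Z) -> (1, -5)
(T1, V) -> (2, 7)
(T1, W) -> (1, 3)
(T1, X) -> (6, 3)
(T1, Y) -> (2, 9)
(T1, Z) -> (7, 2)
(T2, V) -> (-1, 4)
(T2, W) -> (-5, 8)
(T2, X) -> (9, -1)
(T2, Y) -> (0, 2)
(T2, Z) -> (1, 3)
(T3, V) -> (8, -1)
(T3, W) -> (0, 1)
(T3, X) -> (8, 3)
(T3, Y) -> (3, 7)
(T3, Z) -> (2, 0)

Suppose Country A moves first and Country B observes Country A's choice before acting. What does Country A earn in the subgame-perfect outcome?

Work backward from Country B's decision.
- T0: BR = W, leader payoff 2.
- T1: BR = Y, leader payoff 2.
- T2: BR = W, leader payoff -5.
- T3: BR = Y, leader payoff 3.
Among 2, 2, -5, 3, the best is 3 at T3. Subgame-perfect outcome: (T3, Y) with payoffs (3, 7).

3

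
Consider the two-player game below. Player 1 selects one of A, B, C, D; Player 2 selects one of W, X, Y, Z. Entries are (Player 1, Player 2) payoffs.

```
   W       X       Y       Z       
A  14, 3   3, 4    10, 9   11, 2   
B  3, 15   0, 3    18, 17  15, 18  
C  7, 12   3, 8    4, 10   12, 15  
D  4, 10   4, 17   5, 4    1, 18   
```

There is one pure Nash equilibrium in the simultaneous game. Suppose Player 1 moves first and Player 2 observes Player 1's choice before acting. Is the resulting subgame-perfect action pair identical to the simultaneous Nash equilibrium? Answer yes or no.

Work backward from Player 2's decision.
- A: Player 2 compares 3, 4, 9, 2 and picks Y; Player 1 would get 10.
- B: Player 2 compares 15, 3, 17, 18 and picks Z; Player 1 would get 15.
- C: Player 2 compares 12, 8, 10, 15 and picks Z; Player 1 would get 12.
- D: Player 2 compares 10, 17, 4, 18 and picks Z; Player 1 would get 1.
Maximizing over 10, 15, 12, 1, Player 1 chooses B. Subgame-perfect outcome: (B, Z) with payoffs (15, 18).
For the simultaneous game, intersect best replies.
Player 1's best replies: W→A; X→D; Y→B; Z→B.
Player 2's best replies: A→Y; B→Z; C→Z; D→Z.
Only (B, Z) has each player best-responding; Nash payoffs (15, 18).
Sequential outcome (B, Z) coincides with the Nash profile (B, Z).

yes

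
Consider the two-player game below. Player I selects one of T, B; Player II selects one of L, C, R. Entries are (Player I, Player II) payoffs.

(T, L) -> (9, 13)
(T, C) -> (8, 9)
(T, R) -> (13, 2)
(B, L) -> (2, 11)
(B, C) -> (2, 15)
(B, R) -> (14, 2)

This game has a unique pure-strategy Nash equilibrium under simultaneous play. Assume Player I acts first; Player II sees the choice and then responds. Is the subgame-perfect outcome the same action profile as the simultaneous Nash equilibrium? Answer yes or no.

yes

Solve by backward induction (Player I leads).
- T: BR = L, leader payoff 9.
- B: BR = C, leader payoff 2.
Maximizing over 9, 2, Player I chooses T. Subgame-perfect outcome: (T, L) with payoffs (9, 13).
Now find the simultaneous Nash equilibrium.
Player I's best replies: L→T; C→T; R→B.
Player II's best replies: T→L; B→C.
The unique mutual best reply is (T, L), giving (9, 13).
Sequential outcome (T, L) coincides with the Nash profile (T, L).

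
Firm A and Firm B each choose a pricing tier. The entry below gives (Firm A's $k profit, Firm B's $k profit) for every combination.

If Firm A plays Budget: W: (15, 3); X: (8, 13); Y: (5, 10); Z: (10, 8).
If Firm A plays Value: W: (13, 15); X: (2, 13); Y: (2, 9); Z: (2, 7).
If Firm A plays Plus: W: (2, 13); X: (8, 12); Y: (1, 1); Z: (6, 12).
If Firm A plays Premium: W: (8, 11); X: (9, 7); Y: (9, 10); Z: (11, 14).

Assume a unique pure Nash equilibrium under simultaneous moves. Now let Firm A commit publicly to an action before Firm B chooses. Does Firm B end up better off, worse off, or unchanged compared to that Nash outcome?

better off

Firm B best-responds to each possible Firm A move:
- Budget: Firm B compares 3, 13, 10, 8 and picks X; Firm A would get 8.
- Value: Firm B compares 15, 13, 9, 7 and picks W; Firm A would get 13.
- Plus: Firm B compares 13, 12, 1, 12 and picks W; Firm A would get 2.
- Premium: Firm B compares 11, 7, 10, 14 and picks Z; Firm A would get 11.
Firm A's induced payoffs are 8, 13, 2, 11, so Firm A commits to Value. Subgame-perfect outcome: (Value, W) with payoffs (13, 15).
Now find the simultaneous Nash equilibrium.
Firm A's best replies: W→Budget; X→Premium; Y→Premium; Z→Premium.
Firm B's best replies: Budget→X; Value→W; Plus→W; Premium→Z.
The unique mutual best reply is (Premium, Z), giving (11, 14).
Firm B earns 15 sequentially versus 14 at the Nash outcome: better off.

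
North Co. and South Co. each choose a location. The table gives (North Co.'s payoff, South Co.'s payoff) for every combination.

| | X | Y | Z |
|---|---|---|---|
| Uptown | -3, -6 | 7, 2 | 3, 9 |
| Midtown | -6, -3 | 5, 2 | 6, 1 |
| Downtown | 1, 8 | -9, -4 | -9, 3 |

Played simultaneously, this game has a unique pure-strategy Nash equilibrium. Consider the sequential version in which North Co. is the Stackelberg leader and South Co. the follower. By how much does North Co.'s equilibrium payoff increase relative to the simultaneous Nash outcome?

Solve by backward induction (North Co. leads).
- Uptown: BR = Z, leader payoff 3.
- Midtown: BR = Y, leader payoff 5.
- Downtown: BR = X, leader payoff 1.
North Co.'s induced payoffs are 3, 5, 1, so North Co. commits to Midtown. Subgame-perfect outcome: (Midtown, Y) with payoffs (5, 2).
Under simultaneous play:
North Co.'s best replies: X→Downtown; Y→Uptown; Z→Midtown.
South Co.'s best replies: Uptown→Z; Midtown→Y; Downtown→X.
The unique mutual best reply is (Downtown, X), giving (1, 8).
North Co.'s commitment gain: 5 − 1 = 4.

4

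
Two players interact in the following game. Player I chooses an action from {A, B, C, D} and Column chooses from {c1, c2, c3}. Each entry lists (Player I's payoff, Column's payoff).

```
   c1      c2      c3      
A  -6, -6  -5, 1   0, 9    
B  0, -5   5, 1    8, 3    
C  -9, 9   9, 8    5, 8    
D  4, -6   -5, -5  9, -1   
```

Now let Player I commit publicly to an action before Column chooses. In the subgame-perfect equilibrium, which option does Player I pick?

Column best-responds to each possible Player I move:
- A → Column plays c3 (best of -6, 1, 9); Player I gets 0.
- B → Column plays c3 (best of -5, 1, 3); Player I gets 8.
- C → Column plays c1 (best of 9, 8, 8); Player I gets -9.
- D → Column plays c3 (best of -6, -5, -1); Player I gets 9.
Maximizing over 0, 8, -9, 9, Player I chooses D. Subgame-perfect outcome: (D, c3) with payoffs (9, -1).

D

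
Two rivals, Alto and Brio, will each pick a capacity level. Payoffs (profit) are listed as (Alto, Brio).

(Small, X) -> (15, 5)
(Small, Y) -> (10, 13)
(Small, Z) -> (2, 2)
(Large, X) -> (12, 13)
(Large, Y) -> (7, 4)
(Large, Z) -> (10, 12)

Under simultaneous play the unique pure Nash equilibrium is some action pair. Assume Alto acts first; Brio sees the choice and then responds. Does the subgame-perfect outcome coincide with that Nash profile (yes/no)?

Backward induction with Alto moving first.
- Small: Brio compares 5, 13, 2 and picks Y; Alto would get 10.
- Large: Brio compares 13, 4, 12 and picks X; Alto would get 12.
Maximizing over 10, 12, Alto chooses Large. Subgame-perfect outcome: (Large, X) with payoffs (12, 13).
Under simultaneous play:
Alto's best replies: X→Small; Y→Small; Z→Large.
Brio's best replies: Small→Y; Large→X.
The unique mutual best reply is (Small, Y), giving (10, 13).
Sequential outcome (Large, X) differs from the Nash profile (Small, Y).

no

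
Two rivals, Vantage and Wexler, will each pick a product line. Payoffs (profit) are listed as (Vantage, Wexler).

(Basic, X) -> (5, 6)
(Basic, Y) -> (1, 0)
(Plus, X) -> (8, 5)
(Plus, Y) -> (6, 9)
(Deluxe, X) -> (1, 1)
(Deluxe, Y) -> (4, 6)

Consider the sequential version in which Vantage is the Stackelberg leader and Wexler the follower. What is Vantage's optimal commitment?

Plus

Wexler best-responds to each possible Vantage move:
- Basic: Wexler compares 6, 0 and picks X; Vantage would get 5.
- Plus: Wexler compares 5, 9 and picks Y; Vantage would get 6.
- Deluxe: Wexler compares 1, 6 and picks Y; Vantage would get 4.
Maximizing over 5, 6, 4, Vantage chooses Plus. Subgame-perfect outcome: (Plus, Y) with payoffs (6, 9).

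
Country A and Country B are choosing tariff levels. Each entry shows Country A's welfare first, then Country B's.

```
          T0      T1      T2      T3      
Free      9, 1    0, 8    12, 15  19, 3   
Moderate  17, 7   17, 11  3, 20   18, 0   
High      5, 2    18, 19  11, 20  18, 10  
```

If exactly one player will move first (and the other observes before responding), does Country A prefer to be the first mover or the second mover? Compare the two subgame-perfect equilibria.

second

If Country A leads: Country B's best replies are Free→T2, Moderate→T2, High→T2; Country A's induced payoffs 12, 3, 11; outcome (Free, T2), payoffs (12, 15).
If Country B leads: Country A's best replies are T0→Moderate, T1→High, T2→Free, T3→Free; Country B's induced payoffs 7, 19, 15, 3; outcome (High, T1), payoffs (18, 19).
Country A gets 12 moving first and 18 moving second, so Country A prefers to move second.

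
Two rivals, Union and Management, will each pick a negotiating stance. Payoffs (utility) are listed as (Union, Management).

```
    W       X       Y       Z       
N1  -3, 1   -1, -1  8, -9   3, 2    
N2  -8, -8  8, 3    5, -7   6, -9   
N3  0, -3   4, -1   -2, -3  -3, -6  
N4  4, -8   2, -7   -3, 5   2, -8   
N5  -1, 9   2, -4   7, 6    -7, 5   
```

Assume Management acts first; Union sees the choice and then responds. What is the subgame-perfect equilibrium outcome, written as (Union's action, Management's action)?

(N2, X)

Solve by backward induction (Management leads).
- W: Union compares -3, -8, 0, 4, -1 and picks N4; Management would get -8.
- X: Union compares -1, 8, 4, 2, 2 and picks N2; Management would get 3.
- Y: Union compares 8, 5, -2, -3, 7 and picks N1; Management would get -9.
- Z: Union compares 3, 6, -3, 2, -7 and picks N2; Management would get -9.
Management's induced payoffs are -8, 3, -9, -9, so Management commits to X. Subgame-perfect outcome: (N2, X) with payoffs (8, 3).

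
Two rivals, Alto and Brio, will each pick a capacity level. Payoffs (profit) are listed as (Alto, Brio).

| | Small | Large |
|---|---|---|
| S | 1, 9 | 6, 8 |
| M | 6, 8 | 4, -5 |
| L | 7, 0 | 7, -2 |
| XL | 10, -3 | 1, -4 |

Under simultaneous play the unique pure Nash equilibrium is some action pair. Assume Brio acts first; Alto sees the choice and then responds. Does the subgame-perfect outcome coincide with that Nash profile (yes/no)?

Alto best-responds to each possible Brio move:
- Small: BR = XL, leader payoff -3.
- Large: BR = L, leader payoff -2.
Brio's induced payoffs are -3, -2, so Brio commits to Large. Subgame-perfect outcome: (L, Large) with payoffs (7, -2).
Now find the simultaneous Nash equilibrium.
Alto's best replies: Small→XL; Large→L.
Brio's best replies: S→Small; M→Small; L→Small; XL→Small.
Only (XL, Small) has each player best-responding; Nash payoffs (10, -3).
Sequential outcome (L, Large) differs from the Nash profile (XL, Small).

no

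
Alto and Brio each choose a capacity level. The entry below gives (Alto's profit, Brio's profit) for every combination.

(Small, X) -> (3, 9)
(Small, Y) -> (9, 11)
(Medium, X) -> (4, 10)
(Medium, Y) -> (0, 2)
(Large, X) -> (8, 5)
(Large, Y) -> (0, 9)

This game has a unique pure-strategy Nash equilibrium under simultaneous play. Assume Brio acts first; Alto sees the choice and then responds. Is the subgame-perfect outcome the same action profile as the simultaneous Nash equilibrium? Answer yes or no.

Backward induction with Brio moving first.
- X: BR = Large, leader payoff 5.
- Y: BR = Small, leader payoff 11.
Brio's induced payoffs are 5, 11, so Brio commits to Y. Subgame-perfect outcome: (Small, Y) with payoffs (9, 11).
For the simultaneous game, intersect best replies.
Alto's best replies: X→Large; Y→Small.
Brio's best replies: Small→Y; Medium→X; Large→Y.
Only (Small, Y) has each player best-responding; Nash payoffs (9, 11).
Sequential outcome (Small, Y) coincides with the Nash profile (Small, Y).

yes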